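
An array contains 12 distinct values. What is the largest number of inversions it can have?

The maximum occurs when the array is in strictly decreasing order: every one of the C(12, 2) pairs is inverted.
C(12, 2) = 12·11/2 = 66

66 inversions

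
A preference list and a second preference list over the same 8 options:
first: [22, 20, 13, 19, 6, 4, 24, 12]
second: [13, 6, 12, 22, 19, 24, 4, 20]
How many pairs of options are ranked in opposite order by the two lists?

Assign each item its position (1..8) in the first ordering, then rewrite the second ordering as that position sequence:
positions: 22→1, 20→2, 13→3, 19→4, 6→5, 4→6, 24→7, 12→8
second ordering as positions: [3, 5, 8, 1, 4, 7, 6, 2]
Discordant pairs = inversions in this position sequence.
3: 1, 2 → 2
5: 1, 4, 2 → 3
8: 1, 4, 7, 6, 2 → 5
1: 0
4: 2 → 1
7: 6, 2 → 2
6: 2 → 1
2: 0
Total: 2 + 3 + 5 + 0 + 1 + 2 + 1 + 0 = 14

There are 14 pairs.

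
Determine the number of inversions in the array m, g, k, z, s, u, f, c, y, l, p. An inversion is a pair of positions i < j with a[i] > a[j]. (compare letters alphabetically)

There are 27 out-of-order pairs.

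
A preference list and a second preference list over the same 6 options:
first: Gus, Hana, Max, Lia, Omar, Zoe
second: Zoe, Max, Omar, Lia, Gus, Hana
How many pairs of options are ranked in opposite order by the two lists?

Assign each item its position (1..6) in the first ordering, then rewrite the second ordering as that position sequence:
positions: Gus→1, Hana→2, Max→3, Lia→4, Omar→5, Zoe→6
second ordering as positions: [6, 3, 5, 4, 1, 2]
Discordant pairs = inversions in this position sequence.
6: 3, 5, 4, 1, 2 → 5
3: 1, 2 → 2
5: 4, 1, 2 → 3
4: 1, 2 → 2
1: 0
2: 0
Total: 5 + 2 + 3 + 2 + 0 + 0 = 12

12 pairs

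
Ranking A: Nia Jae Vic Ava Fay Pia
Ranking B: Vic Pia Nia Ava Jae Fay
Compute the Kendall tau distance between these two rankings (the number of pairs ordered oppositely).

Assign each item its position (1..6) in the first ordering, then rewrite the second ordering as that position sequence:
positions: Nia→1, Jae→2, Vic→3, Ava→4, Fay→5, Pia→6
second ordering as positions: [3, 6, 1, 4, 2, 5]
Discordant pairs = inversions in this position sequence.
3: 1, 2 → 2
6: 1, 4, 2, 5 → 4
1: 0
4: 2 → 1
2: 0
5: 0
Total: 2 + 4 + 0 + 1 + 0 + 0 = 7

7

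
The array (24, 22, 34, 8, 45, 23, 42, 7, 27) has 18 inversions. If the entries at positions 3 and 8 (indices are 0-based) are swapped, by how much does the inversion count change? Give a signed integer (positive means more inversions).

+3

Positions 3 and 8 hold 8 and 27; after swapping, the array is [24, 22, 34, 27, 45, 23, 42, 7, 8].
Sweep left to right; for each value list the smaller values that follow it:
24 → 22, 23, 7, 8 → 4
22 → 7, 8 → 2
34 → 27, 23, 7, 8 → 4
27 → 23, 7, 8 → 3
45 → 23, 42, 7, 8 → 4
23 → 7, 8 → 2
42 → 7, 8 → 2
7 → none → 0
8 → none → 0
Sum: 4 + 2 + 4 + 3 + 4 + 2 + 2 + 0 + 0 = 21
Change: 21 − 18 = +3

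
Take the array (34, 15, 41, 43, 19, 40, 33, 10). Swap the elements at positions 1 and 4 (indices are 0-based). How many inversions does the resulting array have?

18

Positions 1 and 4 hold 15 and 19; after swapping, the array is [34, 19, 41, 43, 15, 40, 33, 10].
Count, for each position, how many later elements it exceeds:
34: 4
19: 2
41: 4
43: 4
15: 1
40: 2
33: 1
10: 0
Sum: 4 + 2 + 4 + 4 + 1 + 2 + 1 + 0 = 18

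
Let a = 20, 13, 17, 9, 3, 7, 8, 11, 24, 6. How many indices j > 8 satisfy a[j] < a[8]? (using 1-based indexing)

The element at index 8 is 11.
Elements after it: 24, 6
Those smaller than 11: 6

1 such element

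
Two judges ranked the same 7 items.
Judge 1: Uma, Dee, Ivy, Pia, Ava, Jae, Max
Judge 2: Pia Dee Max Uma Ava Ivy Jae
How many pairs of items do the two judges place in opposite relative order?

Assign each item its position (1..7) in the first ordering, then rewrite the second ordering as that position sequence:
positions: Uma→1, Dee→2, Ivy→3, Pia→4, Ava→5, Jae→6, Max→7
second ordering as positions: [4, 2, 7, 1, 5, 3, 6]
Discordant pairs = inversions in this position sequence.
4: 2, 1, 3 → 3
2: 1 → 1
7: 1, 5, 3, 6 → 4
1: 0
5: 3 → 1
3: 0
6: 0
Total: 3 + 1 + 4 + 0 + 1 + 0 + 0 = 9

9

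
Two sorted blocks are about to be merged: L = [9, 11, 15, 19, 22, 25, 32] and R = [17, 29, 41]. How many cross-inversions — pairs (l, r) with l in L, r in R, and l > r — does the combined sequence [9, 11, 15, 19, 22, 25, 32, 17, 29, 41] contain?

5 split inversions

Count, for every r in R, how many entries of L exceed r:
r = 17: 19, 22, 25, 32 → 4
r = 29: 32 → 1
r = 41: none → 0
Cross-inversions: 4 + 1 + 0 = 5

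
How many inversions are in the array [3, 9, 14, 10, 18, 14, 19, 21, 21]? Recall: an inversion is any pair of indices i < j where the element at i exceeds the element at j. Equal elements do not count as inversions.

Sweep left to right; for each value list the smaller values that follow it:
3: 0
9: 0
14: 1
10: 0
18: 1
14: 0
19: 0
21: 0
21: 0
Sum: 0 + 0 + 1 + 0 + 1 + 0 + 0 + 0 + 0 = 2

Inversions: 2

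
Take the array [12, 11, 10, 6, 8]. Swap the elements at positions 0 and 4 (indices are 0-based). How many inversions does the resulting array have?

Inversions: 4

Positions 0 and 4 hold 12 and 8; after swapping, the array is [8, 11, 10, 6, 12].
For each element, count later entries that are smaller:
8: 1
11: 2
10: 1
6: 0
12: 0
Sum: 1 + 2 + 1 + 0 + 0 = 4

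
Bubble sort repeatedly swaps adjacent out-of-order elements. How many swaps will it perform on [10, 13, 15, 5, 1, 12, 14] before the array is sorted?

Swaps: 10

Each adjacent swap fixes exactly one inversion, so the minimum swap count equals the number of inversions.
Count inversions — for each element, later elements that are smaller:
10: 5, 1 → 2
13: 5, 1, 12 → 3
15: 5, 1, 12, 14 → 4
5: 1 → 1
1: none → 0
12: none → 0
14: none → 0
Total inversions: 2 + 3 + 4 + 1 + 0 + 0 + 0 = 10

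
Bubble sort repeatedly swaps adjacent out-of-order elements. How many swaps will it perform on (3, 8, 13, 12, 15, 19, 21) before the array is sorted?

The minimum number of adjacent swaps to sort an array equals its inversion count, since every such swap removes exactly one inversion.
Count inversions — for each element, later elements that are smaller:
3: none → 0
8: none → 0
13: 12 → 1
12: none → 0
15: none → 0
19: none → 0
21: none → 0
Total inversions: 0 + 0 + 1 + 0 + 0 + 0 + 0 = 1

1 swap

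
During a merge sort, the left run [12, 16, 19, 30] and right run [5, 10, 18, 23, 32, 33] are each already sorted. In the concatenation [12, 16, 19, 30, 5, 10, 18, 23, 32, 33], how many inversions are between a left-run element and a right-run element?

There are 11 split inversions.

Count, for every r in R, how many entries of L exceed r:
r = 5: 12, 16, 19, 30 → 4
r = 10: 12, 16, 19, 30 → 4
r = 18: 19, 30 → 2
r = 23: 30 → 1
r = 32: none → 0
r = 33: none → 0
Cross-inversions: 4 + 4 + 2 + 1 + 0 + 0 = 11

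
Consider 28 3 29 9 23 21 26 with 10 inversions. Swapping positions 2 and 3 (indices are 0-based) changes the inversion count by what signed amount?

-1

Positions 2 and 3 hold 29 and 9; after swapping, the array is [28, 3, 9, 29, 23, 21, 26].
Sweep left to right; for each value list the smaller values that follow it:
28 → 3, 9, 23, 21, 26 → 5
3 → none → 0
9 → none → 0
29 → 23, 21, 26 → 3
23 → 21 → 1
21 → none → 0
26 → none → 0
Sum: 5 + 0 + 0 + 3 + 1 + 0 + 0 = 9
Change: 9 − 10 = -1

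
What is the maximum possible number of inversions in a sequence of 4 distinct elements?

Inversions: 6

The maximum occurs when the array is in strictly decreasing order: every one of the C(4, 2) pairs is inverted.
C(4, 2) = 4·3/2 = 6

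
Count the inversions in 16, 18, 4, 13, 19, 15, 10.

Out-of-order index pairs (1-indexed):
(1,3): 16 > 4
(1,4): 16 > 13
(1,6): 16 > 15
(1,7): 16 > 10
(2,3): 18 > 4
(2,4): 18 > 13
(2,6): 18 > 15
(2,7): 18 > 10
(4,7): 13 > 10
(5,6): 19 > 15
(5,7): 19 > 10
(6,7): 15 > 10
That's 12 pairs.

12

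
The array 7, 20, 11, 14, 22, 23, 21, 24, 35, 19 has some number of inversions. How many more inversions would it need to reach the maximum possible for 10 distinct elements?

Maximum inversions for 10 distinct elements is C(10, 2) = 10·9/2 = 45.
Current inversions — for each element, count later smaller elements:
7: 0
20: 3
11: 0
14: 0
22: 2
23: 2
21: 1
24: 1
35: 1
19: 0
Current total: 0 + 3 + 0 + 0 + 2 + 2 + 1 + 1 + 1 + 0 = 10
Shortfall: 45 − 10 = 35

35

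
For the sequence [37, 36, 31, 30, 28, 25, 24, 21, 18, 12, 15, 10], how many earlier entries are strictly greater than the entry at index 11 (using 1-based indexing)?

The element at index 11 is 15.
Elements before it: 37, 36, 31, 30, 28, 25, 24, 21, 18, 12
Those larger than 15: 37, 36, 31, 30, 28, 25, 24, 21, 18

9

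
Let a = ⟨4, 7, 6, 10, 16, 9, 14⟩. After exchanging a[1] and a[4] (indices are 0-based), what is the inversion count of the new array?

Positions 1 and 4 hold 7 and 16; after swapping, the array is [4, 16, 6, 10, 7, 9, 14].
Element-by-element contributions:
4 → none → 0
16 → 6, 10, 7, 9, 14 → 5
6 → none → 0
10 → 7, 9 → 2
7 → none → 0
9 → none → 0
14 → none → 0
Sum: 0 + 5 + 0 + 2 + 0 + 0 + 0 = 7

7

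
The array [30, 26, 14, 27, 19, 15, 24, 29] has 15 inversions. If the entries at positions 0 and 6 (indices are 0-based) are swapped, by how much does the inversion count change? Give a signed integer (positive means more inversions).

Positions 0 and 6 hold 30 and 24; after swapping, the array is [24, 26, 14, 27, 19, 15, 30, 29].
For each element, count later entries that are smaller:
24 → 14, 19, 15 → 3
26 → 14, 19, 15 → 3
14 → none → 0
27 → 19, 15 → 2
19 → 15 → 1
15 → none → 0
30 → 29 → 1
29 → none → 0
Sum: 3 + 3 + 0 + 2 + 1 + 0 + 1 + 0 = 10
Change: 10 − 15 = -5

-5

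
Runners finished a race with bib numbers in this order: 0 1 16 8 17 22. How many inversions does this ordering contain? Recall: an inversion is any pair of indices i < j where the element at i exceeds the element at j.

Out-of-order index pairs (1-indexed):
(3,4): 16 > 8
That's 1 pair.

1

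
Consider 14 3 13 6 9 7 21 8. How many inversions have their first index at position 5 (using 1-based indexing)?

The element at index 5 is 9.
Elements after it: 7, 21, 8
Those smaller than 9: 7, 8

2 such elements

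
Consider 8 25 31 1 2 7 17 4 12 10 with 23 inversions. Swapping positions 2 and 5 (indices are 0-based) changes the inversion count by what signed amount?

Positions 2 and 5 hold 31 and 7; after swapping, the array is [8, 25, 7, 1, 2, 31, 17, 4, 12, 10].
Element-by-element contributions:
8 → 7, 1, 2, 4 → 4
25 → 7, 1, 2, 17, 4, 12, 10 → 7
7 → 1, 2, 4 → 3
1 → none → 0
2 → none → 0
31 → 17, 4, 12, 10 → 4
17 → 4, 12, 10 → 3
4 → none → 0
12 → 10 → 1
10 → none → 0
Sum: 4 + 7 + 3 + 0 + 0 + 4 + 3 + 0 + 1 + 0 = 22
Change: 22 − 23 = -1

-1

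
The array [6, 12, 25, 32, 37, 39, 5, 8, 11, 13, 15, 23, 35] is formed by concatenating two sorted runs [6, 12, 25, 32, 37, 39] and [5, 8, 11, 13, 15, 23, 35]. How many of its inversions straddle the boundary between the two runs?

30

Count, for every r in R, how many entries of L exceed r:
r = 5: 6, 12, 25, 32, 37, 39 → 6
r = 8: 12, 25, 32, 37, 39 → 5
r = 11: 12, 25, 32, 37, 39 → 5
r = 13: 25, 32, 37, 39 → 4
r = 15: 25, 32, 37, 39 → 4
r = 23: 25, 32, 37, 39 → 4
r = 35: 37, 39 → 2
Cross-inversions: 6 + 5 + 5 + 4 + 4 + 4 + 2 = 30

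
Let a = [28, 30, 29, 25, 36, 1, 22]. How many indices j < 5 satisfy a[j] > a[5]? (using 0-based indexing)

5

The element at index 5 is 1.
Elements before it: 28, 30, 29, 25, 36
Those larger than 1: 28, 30, 29, 25, 36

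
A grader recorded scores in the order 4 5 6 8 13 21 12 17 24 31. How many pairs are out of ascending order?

Sweep left to right; for each value list the smaller values that follow it:
4 → none → 0
5 → none → 0
6 → none → 0
8 → none → 0
13 → 12 → 1
21 → 12, 17 → 2
12 → none → 0
17 → none → 0
24 → none → 0
31 → none → 0
Sum: 0 + 0 + 0 + 0 + 1 + 2 + 0 + 0 + 0 + 0 = 3

3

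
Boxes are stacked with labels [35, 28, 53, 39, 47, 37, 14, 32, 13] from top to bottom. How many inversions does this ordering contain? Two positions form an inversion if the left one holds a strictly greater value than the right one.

25

For each element, count later entries that are smaller:
35: 4
28: 2
53: 6
39: 4
47: 4
37: 3
14: 1
32: 1
13: 0
Sum: 4 + 2 + 6 + 4 + 4 + 3 + 1 + 1 + 0 = 25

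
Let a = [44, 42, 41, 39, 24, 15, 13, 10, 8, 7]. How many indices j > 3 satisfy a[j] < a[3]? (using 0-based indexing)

The element at index 3 is 39.
Elements after it: 24, 15, 13, 10, 8, 7
Those smaller than 39: 24, 15, 13, 10, 8, 7

6 such elements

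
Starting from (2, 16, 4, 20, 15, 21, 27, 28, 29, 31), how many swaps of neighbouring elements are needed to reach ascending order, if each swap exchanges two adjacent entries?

The minimum number of adjacent swaps to sort an array equals its inversion count, since every such swap removes exactly one inversion.
Count inversions — for each element, later elements that are smaller:
2: none → 0
16: 4, 15 → 2
4: none → 0
20: 15 → 1
15: none → 0
21: none → 0
27: none → 0
28: none → 0
29: none → 0
31: none → 0
Total inversions: 0 + 2 + 0 + 1 + 0 + 0 + 0 + 0 + 0 + 0 = 3

There are 3 swaps.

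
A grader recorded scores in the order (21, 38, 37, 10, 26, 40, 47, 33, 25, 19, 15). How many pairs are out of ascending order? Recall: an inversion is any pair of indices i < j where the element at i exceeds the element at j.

For each element, count later entries that are smaller:
21 → 10, 19, 15 → 3
38 → 37, 10, 26, 33, 25, 19, 15 → 7
37 → 10, 26, 33, 25, 19, 15 → 6
10 → none → 0
26 → 25, 19, 15 → 3
40 → 33, 25, 19, 15 → 4
47 → 33, 25, 19, 15 → 4
33 → 25, 19, 15 → 3
25 → 19, 15 → 2
19 → 15 → 1
15 → none → 0
Sum: 3 + 7 + 6 + 0 + 3 + 4 + 4 + 3 + 2 + 1 + 0 = 33

33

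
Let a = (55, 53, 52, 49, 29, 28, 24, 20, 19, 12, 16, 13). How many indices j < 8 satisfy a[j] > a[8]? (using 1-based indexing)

7

The element at index 8 is 20.
Elements before it: 55, 53, 52, 49, 29, 28, 24
Those larger than 20: 55, 53, 52, 49, 29, 28, 24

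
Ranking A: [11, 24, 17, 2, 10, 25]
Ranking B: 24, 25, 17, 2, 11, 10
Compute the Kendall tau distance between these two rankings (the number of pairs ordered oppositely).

7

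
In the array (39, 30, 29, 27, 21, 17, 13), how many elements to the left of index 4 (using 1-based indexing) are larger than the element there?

The element at index 4 is 27.
Elements before it: 39, 30, 29
Those larger than 27: 39, 30, 29

3 such elements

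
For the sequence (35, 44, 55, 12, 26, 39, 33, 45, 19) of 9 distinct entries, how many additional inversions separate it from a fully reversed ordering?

Maximum inversions for 9 distinct elements is C(9, 2) = 9·8/2 = 36.
Current inversions — for each element, count later smaller elements:
35: 4
44: 5
55: 6
12: 0
26: 1
39: 2
33: 1
45: 1
19: 0
Current total: 4 + 5 + 6 + 0 + 1 + 2 + 1 + 1 + 0 = 20
Shortfall: 36 − 20 = 16

16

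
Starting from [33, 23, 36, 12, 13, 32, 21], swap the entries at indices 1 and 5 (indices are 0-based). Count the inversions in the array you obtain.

Positions 1 and 5 hold 23 and 32; after swapping, the array is [33, 32, 36, 12, 13, 23, 21].
Sweep left to right; for each value list the smaller values that follow it:
33: 5
32: 4
36: 4
12: 0
13: 0
23: 1
21: 0
Sum: 5 + 4 + 4 + 0 + 0 + 1 + 0 = 14

14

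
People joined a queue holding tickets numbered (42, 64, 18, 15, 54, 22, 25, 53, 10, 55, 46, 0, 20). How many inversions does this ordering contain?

For each element, count later entries that are smaller:
42 → 18, 15, 22, 25, 10, 0, 20 → 7
64 → 18, 15, 54, 22, 25, 53, 10, 55, 46, 0, 20 → 11
18 → 15, 10, 0 → 3
15 → 10, 0 → 2
54 → 22, 25, 53, 10, 46, 0, 20 → 7
22 → 10, 0, 20 → 3
25 → 10, 0, 20 → 3
53 → 10, 46, 0, 20 → 4
10 → 0 → 1
55 → 46, 0, 20 → 3
46 → 0, 20 → 2
0 → none → 0
20 → none → 0
Sum: 7 + 11 + 3 + 2 + 7 + 3 + 3 + 4 + 1 + 3 + 2 + 0 + 0 = 46

46 inversions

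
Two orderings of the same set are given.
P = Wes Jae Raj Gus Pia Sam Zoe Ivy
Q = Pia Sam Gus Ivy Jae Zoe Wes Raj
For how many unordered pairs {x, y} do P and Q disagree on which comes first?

Disagreeing pairs: 18

Assign each item its position (1..8) in the first ordering, then rewrite the second ordering as that position sequence:
positions: Wes→1, Jae→2, Raj→3, Gus→4, Pia→5, Sam→6, Zoe→7, Ivy→8
second ordering as positions: [5, 6, 4, 8, 2, 7, 1, 3]
Discordant pairs = inversions in this position sequence.
5: 4, 2, 1, 3 → 4
6: 4, 2, 1, 3 → 4
4: 2, 1, 3 → 3
8: 2, 7, 1, 3 → 4
2: 1 → 1
7: 1, 3 → 2
1: 0
3: 0
Total: 4 + 4 + 3 + 4 + 1 + 2 + 0 + 0 = 18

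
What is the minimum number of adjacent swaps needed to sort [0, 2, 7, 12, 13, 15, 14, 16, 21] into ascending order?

1

Minimum adjacent swaps = number of inversions (each swap of adjacent out-of-order elements removes one inversion and no swap can remove more).
Count inversions — for each element, later elements that are smaller:
0: none → 0
2: none → 0
7: none → 0
12: none → 0
13: none → 0
15: 14 → 1
14: none → 0
16: none → 0
21: none → 0
Total inversions: 0 + 0 + 0 + 0 + 0 + 1 + 0 + 0 + 0 = 1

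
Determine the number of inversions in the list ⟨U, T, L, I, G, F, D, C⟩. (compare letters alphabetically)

28

Count, for each position, how many later elements it exceeds:
U → T, L, I, G, F, D, C → 7
T → L, I, G, F, D, C → 6
L → I, G, F, D, C → 5
I → G, F, D, C → 4
G → F, D, C → 3
F → D, C → 2
D → C → 1
C → none → 0
Sum: 7 + 6 + 5 + 4 + 3 + 2 + 1 + 0 = 28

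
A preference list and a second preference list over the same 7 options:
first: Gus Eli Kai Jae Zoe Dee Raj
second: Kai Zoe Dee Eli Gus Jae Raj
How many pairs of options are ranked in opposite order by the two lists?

Assign each item its position (1..7) in the first ordering, then rewrite the second ordering as that position sequence:
positions: Gus→1, Eli→2, Kai→3, Jae→4, Zoe→5, Dee→6, Raj→7
second ordering as positions: [3, 5, 6, 2, 1, 4, 7]
Discordant pairs = inversions in this position sequence.
3: 2, 1 → 2
5: 2, 1, 4 → 3
6: 2, 1, 4 → 3
2: 1 → 1
1: 0
4: 0
7: 0
Total: 2 + 3 + 3 + 1 + 0 + 0 + 0 = 9

9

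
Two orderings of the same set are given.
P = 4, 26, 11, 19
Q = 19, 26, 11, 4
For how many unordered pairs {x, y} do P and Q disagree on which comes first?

5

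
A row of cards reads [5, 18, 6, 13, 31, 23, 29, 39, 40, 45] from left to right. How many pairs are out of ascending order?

There are 4 inversions.

Count, for each position, how many later elements it exceeds:
5 → none → 0
18 → 6, 13 → 2
6 → none → 0
13 → none → 0
31 → 23, 29 → 2
23 → none → 0
29 → none → 0
39 → none → 0
40 → none → 0
45 → none → 0
Sum: 0 + 2 + 0 + 0 + 2 + 0 + 0 + 0 + 0 + 0 = 4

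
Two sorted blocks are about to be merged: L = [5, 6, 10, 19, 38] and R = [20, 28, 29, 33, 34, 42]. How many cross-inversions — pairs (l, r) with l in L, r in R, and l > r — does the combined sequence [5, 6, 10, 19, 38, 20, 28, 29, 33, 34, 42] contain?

There are 5 split inversions.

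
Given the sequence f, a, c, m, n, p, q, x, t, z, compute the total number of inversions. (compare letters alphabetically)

3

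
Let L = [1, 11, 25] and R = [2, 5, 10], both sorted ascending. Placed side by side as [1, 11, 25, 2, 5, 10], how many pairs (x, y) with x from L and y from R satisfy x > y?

Take each right-half value and tally the left-half values above it:
r = 2: 11, 25 → 2
r = 5: 11, 25 → 2
r = 10: 11, 25 → 2
Cross-inversions: 2 + 2 + 2 = 6

6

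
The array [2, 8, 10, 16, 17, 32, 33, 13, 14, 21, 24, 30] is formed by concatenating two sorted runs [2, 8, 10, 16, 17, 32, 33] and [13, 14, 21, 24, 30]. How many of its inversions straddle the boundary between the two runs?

14 split inversions

Take each right-half value and tally the left-half values above it:
r = 13: 16, 17, 32, 33 → 4
r = 14: 16, 17, 32, 33 → 4
r = 21: 32, 33 → 2
r = 24: 32, 33 → 2
r = 30: 32, 33 → 2
Cross-inversions: 4 + 4 + 2 + 2 + 2 = 14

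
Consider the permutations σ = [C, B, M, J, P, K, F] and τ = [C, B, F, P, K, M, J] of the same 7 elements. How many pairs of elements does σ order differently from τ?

8

Assign each item its position (1..7) in the first ordering, then rewrite the second ordering as that position sequence:
positions: C→1, B→2, M→3, J→4, P→5, K→6, F→7
second ordering as positions: [1, 2, 7, 5, 6, 3, 4]
Discordant pairs = inversions in this position sequence.
1: 0
2: 0
7: 5, 6, 3, 4 → 4
5: 3, 4 → 2
6: 3, 4 → 2
3: 0
4: 0
Total: 0 + 0 + 4 + 2 + 2 + 0 + 0 = 8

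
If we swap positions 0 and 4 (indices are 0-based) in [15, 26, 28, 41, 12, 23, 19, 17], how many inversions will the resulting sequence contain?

There are 15 inversions.

Positions 0 and 4 hold 15 and 12; after swapping, the array is [12, 26, 28, 41, 15, 23, 19, 17].
Sweep left to right; for each value list the smaller values that follow it:
12: 0
26: 4
28: 4
41: 4
15: 0
23: 2
19: 1
17: 0
Sum: 0 + 4 + 4 + 4 + 0 + 2 + 1 + 0 = 15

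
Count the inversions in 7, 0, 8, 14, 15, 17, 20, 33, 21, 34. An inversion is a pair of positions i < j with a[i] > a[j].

For each element, count later entries that are smaller:
7 → 0 → 1
0 → none → 0
8 → none → 0
14 → none → 0
15 → none → 0
17 → none → 0
20 → none → 0
33 → 21 → 1
21 → none → 0
34 → none → 0
Sum: 1 + 0 + 0 + 0 + 0 + 0 + 0 + 1 + 0 + 0 = 2

2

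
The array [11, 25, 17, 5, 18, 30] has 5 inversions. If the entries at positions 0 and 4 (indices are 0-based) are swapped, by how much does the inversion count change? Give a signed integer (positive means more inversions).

+3

Positions 0 and 4 hold 11 and 18; after swapping, the array is [18, 25, 17, 5, 11, 30].
Element-by-element contributions:
18: 3
25: 3
17: 2
5: 0
11: 0
30: 0
Sum: 3 + 3 + 2 + 0 + 0 + 0 = 8
Change: 8 − 5 = +3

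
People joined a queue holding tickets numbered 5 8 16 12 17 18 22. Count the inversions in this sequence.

1 inversion

Count, for each position, how many later elements it exceeds:
5: 0
8: 0
16: 1
12: 0
17: 0
18: 0
22: 0
Sum: 0 + 0 + 1 + 0 + 0 + 0 + 0 = 1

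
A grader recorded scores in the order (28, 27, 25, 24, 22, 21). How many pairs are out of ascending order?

Element-by-element contributions:
28: 5
27: 4
25: 3
24: 2
22: 1
21: 0
Sum: 5 + 4 + 3 + 2 + 1 + 0 = 15

15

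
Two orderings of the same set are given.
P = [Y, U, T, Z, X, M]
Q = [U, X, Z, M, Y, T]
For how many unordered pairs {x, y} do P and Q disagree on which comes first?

Assign each item its position (1..6) in the first ordering, then rewrite the second ordering as that position sequence:
positions: Y→1, U→2, T→3, Z→4, X→5, M→6
second ordering as positions: [2, 5, 4, 6, 1, 3]
Discordant pairs = inversions in this position sequence.
2: 1 → 1
5: 4, 1, 3 → 3
4: 1, 3 → 2
6: 1, 3 → 2
1: 0
3: 0
Total: 1 + 3 + 2 + 2 + 0 + 0 = 8

8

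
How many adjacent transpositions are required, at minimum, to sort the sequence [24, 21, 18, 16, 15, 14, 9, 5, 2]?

Minimum adjacent swaps = number of inversions (each swap of adjacent out-of-order elements removes one inversion and no swap can remove more).
Count inversions — for each element, later elements that are smaller:
24: 21, 18, 16, 15, 14, 9, 5, 2 → 8
21: 18, 16, 15, 14, 9, 5, 2 → 7
18: 16, 15, 14, 9, 5, 2 → 6
16: 15, 14, 9, 5, 2 → 5
15: 14, 9, 5, 2 → 4
14: 9, 5, 2 → 3
9: 5, 2 → 2
5: 2 → 1
2: none → 0
Total inversions: 8 + 7 + 6 + 5 + 4 + 3 + 2 + 1 + 0 = 36

36 swaps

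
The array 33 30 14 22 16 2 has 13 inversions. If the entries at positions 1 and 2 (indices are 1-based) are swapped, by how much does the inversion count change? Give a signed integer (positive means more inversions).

-1

Positions 1 and 2 hold 33 and 30; after swapping, the array is [30, 33, 14, 22, 16, 2].
Count, for each position, how many later elements it exceeds:
30: 4
33: 4
14: 1
22: 2
16: 1
2: 0
Sum: 4 + 4 + 1 + 2 + 1 + 0 = 12
Change: 12 − 13 = -1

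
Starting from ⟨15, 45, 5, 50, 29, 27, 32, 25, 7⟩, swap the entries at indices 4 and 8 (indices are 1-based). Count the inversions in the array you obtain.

14 inversions

Positions 4 and 8 hold 50 and 25; after swapping, the array is [15, 45, 5, 25, 29, 27, 32, 50, 7].
For each element, count later entries that are smaller:
15 → 5, 7 → 2
45 → 5, 25, 29, 27, 32, 7 → 6
5 → none → 0
25 → 7 → 1
29 → 27, 7 → 2
27 → 7 → 1
32 → 7 → 1
50 → 7 → 1
7 → none → 0
Sum: 2 + 6 + 0 + 1 + 2 + 1 + 1 + 1 + 0 = 14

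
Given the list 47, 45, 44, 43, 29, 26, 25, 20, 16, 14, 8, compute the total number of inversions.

There are 55 out-of-order pairs.

Count, for each position, how many later elements it exceeds:
47: 10
45: 9
44: 8
43: 7
29: 6
26: 5
25: 4
20: 3
16: 2
14: 1
8: 0
Sum: 10 + 9 + 8 + 7 + 6 + 5 + 4 + 3 + 2 + 1 + 0 = 55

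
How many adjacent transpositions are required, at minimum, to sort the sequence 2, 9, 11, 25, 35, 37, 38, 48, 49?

0 adjacent swaps

The minimum number of adjacent swaps to sort an array equals its inversion count, since every such swap removes exactly one inversion.
Count inversions — for each element, later elements that are smaller:
2: none → 0
9: none → 0
11: none → 0
25: none → 0
35: none → 0
37: none → 0
38: none → 0
48: none → 0
49: none → 0
Total inversions: 0 + 0 + 0 + 0 + 0 + 0 + 0 + 0 + 0 = 0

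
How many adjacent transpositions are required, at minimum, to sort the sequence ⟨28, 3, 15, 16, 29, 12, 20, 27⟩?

The minimum number of adjacent swaps to sort an array equals its inversion count, since every such swap removes exactly one inversion.
Count inversions — for each element, later elements that are smaller:
28: 3, 15, 16, 12, 20, 27 → 6
3: none → 0
15: 12 → 1
16: 12 → 1
29: 12, 20, 27 → 3
12: none → 0
20: none → 0
27: none → 0
Total inversions: 6 + 0 + 1 + 1 + 3 + 0 + 0 + 0 = 11

11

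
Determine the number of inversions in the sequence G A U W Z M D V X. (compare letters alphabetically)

For each element, count later entries that are smaller:
G → A, D → 2
A → none → 0
U → M, D → 2
W → M, D, V → 3
Z → M, D, V, X → 4
M → D → 1
D → none → 0
V → none → 0
X → none → 0
Sum: 2 + 0 + 2 + 3 + 4 + 1 + 0 + 0 + 0 = 12

12 inversions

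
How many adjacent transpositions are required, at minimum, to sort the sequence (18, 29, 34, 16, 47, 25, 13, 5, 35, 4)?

29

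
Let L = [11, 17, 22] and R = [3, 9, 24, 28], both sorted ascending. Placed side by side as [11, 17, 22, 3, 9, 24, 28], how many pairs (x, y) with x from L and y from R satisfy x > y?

Take each right-half value and tally the left-half values above it:
r = 3: 11, 17, 22 → 3
r = 9: 11, 17, 22 → 3
r = 24: none → 0
r = 28: none → 0
Cross-inversions: 3 + 3 + 0 + 0 = 6

6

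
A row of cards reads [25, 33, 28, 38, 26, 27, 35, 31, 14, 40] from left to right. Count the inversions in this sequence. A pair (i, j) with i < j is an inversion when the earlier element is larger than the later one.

Element-by-element contributions:
25 → 14 → 1
33 → 28, 26, 27, 31, 14 → 5
28 → 26, 27, 14 → 3
38 → 26, 27, 35, 31, 14 → 5
26 → 14 → 1
27 → 14 → 1
35 → 31, 14 → 2
31 → 14 → 1
14 → none → 0
40 → none → 0
Sum: 1 + 5 + 3 + 5 + 1 + 1 + 2 + 1 + 0 + 0 = 19

19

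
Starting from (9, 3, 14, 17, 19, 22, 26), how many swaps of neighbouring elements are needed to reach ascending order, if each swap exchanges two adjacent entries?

1

Each adjacent swap fixes exactly one inversion, so the minimum swap count equals the number of inversions.
Count inversions — for each element, later elements that are smaller:
9: 3 → 1
3: none → 0
14: none → 0
17: none → 0
19: none → 0
22: none → 0
26: none → 0
Total inversions: 1 + 0 + 0 + 0 + 0 + 0 + 0 = 1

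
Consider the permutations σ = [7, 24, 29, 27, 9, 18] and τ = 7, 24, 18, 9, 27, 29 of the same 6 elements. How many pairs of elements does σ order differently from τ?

6

Assign each item its position (1..6) in the first ordering, then rewrite the second ordering as that position sequence:
positions: 7→1, 24→2, 29→3, 27→4, 9→5, 18→6
second ordering as positions: [1, 2, 6, 5, 4, 3]
Discordant pairs = inversions in this position sequence.
1: 0
2: 0
6: 5, 4, 3 → 3
5: 4, 3 → 2
4: 3 → 1
3: 0
Total: 0 + 0 + 3 + 2 + 1 + 0 = 6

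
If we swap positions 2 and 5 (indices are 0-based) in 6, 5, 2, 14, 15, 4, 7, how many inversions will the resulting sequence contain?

Positions 2 and 5 hold 2 and 4; after swapping, the array is [6, 5, 4, 14, 15, 2, 7].
For each element, count later entries that are smaller:
6 → 5, 4, 2 → 3
5 → 4, 2 → 2
4 → 2 → 1
14 → 2, 7 → 2
15 → 2, 7 → 2
2 → none → 0
7 → none → 0
Sum: 3 + 2 + 1 + 2 + 2 + 0 + 0 = 10

10 inversions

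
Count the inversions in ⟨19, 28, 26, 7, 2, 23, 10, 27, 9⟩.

There are 21 inversions.

Element-by-element contributions:
19 → 7, 2, 10, 9 → 4
28 → 26, 7, 2, 23, 10, 27, 9 → 7
26 → 7, 2, 23, 10, 9 → 5
7 → 2 → 1
2 → none → 0
23 → 10, 9 → 2
10 → 9 → 1
27 → 9 → 1
9 → none → 0
Sum: 4 + 7 + 5 + 1 + 0 + 2 + 1 + 1 + 0 = 21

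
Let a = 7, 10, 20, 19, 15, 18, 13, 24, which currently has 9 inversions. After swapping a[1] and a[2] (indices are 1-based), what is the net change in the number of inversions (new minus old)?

Positions 1 and 2 hold 7 and 10; after swapping, the array is [10, 7, 20, 19, 15, 18, 13, 24].
Count, for each position, how many later elements it exceeds:
10: 1
7: 0
20: 4
19: 3
15: 1
18: 1
13: 0
24: 0
Sum: 1 + 0 + 4 + 3 + 1 + 1 + 0 + 0 = 10
Change: 10 − 9 = +1

+1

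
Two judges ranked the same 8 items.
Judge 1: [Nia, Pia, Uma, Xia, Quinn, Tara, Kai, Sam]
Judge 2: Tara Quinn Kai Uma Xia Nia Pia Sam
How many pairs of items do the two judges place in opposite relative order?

17

Assign each item its position (1..8) in the first ordering, then rewrite the second ordering as that position sequence:
positions: Nia→1, Pia→2, Uma→3, Xia→4, Quinn→5, Tara→6, Kai→7, Sam→8
second ordering as positions: [6, 5, 7, 3, 4, 1, 2, 8]
Discordant pairs = inversions in this position sequence.
6: 5, 3, 4, 1, 2 → 5
5: 3, 4, 1, 2 → 4
7: 3, 4, 1, 2 → 4
3: 1, 2 → 2
4: 1, 2 → 2
1: 0
2: 0
8: 0
Total: 5 + 4 + 4 + 2 + 2 + 0 + 0 + 0 = 17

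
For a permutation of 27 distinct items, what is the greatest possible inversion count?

The maximum occurs when the array is in strictly decreasing order: every one of the C(27, 2) pairs is inverted.
C(27, 2) = 27·26/2 = 351

351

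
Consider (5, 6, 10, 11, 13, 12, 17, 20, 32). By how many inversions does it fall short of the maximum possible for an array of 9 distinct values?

35 inversions short

Maximum inversions for 9 distinct elements is C(9, 2) = 9·8/2 = 36.
Current inversions — for each element, count later smaller elements:
5: 0
6: 0
10: 0
11: 0
13: 1
12: 0
17: 0
20: 0
32: 0
Current total: 0 + 0 + 0 + 0 + 1 + 0 + 0 + 0 + 0 = 1
Shortfall: 36 − 1 = 35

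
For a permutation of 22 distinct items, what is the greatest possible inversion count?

231

The maximum occurs when the array is in strictly decreasing order: every one of the C(22, 2) pairs is inverted.
C(22, 2) = 22·21/2 = 231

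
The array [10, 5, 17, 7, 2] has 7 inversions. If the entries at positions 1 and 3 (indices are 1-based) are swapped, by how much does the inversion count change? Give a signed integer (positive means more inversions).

+1

Positions 1 and 3 hold 10 and 17; after swapping, the array is [17, 5, 10, 7, 2].
Count, for each position, how many later elements it exceeds:
17: 4
5: 1
10: 2
7: 1
2: 0
Sum: 4 + 1 + 2 + 1 + 0 = 8
Change: 8 − 7 = +1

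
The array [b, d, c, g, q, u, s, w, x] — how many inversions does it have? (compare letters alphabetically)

2 out-of-order pairs

Sweep left to right; for each value list the smaller values that follow it:
b: 0
d: 1
c: 0
g: 0
q: 0
u: 1
s: 0
w: 0
x: 0
Sum: 0 + 1 + 0 + 0 + 0 + 1 + 0 + 0 + 0 = 2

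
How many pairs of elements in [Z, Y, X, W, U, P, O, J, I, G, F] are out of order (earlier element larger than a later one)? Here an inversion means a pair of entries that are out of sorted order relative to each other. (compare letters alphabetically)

Inversions: 55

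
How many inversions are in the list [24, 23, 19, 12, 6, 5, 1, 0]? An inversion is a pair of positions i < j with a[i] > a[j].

Sweep left to right; for each value list the smaller values that follow it:
24: 7
23: 6
19: 5
12: 4
6: 3
5: 2
1: 1
0: 0
Sum: 7 + 6 + 5 + 4 + 3 + 2 + 1 + 0 = 28

28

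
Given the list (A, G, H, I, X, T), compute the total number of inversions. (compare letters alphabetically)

There is 1 inversion.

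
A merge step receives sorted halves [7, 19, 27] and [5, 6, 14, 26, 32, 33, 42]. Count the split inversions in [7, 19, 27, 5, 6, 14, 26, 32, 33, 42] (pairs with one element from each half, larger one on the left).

There are 9 split inversions.

Take each right-half value and tally the left-half values above it:
r = 5: 7, 19, 27 → 3
r = 6: 7, 19, 27 → 3
r = 14: 19, 27 → 2
r = 26: 27 → 1
r = 32: none → 0
r = 33: none → 0
r = 42: none → 0
Cross-inversions: 3 + 3 + 2 + 1 + 0 + 0 + 0 = 9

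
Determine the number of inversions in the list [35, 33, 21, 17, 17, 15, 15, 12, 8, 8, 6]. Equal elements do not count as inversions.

Sweep left to right; for each value list the smaller values that follow it:
35: 10
33: 9
21: 8
17: 6
17: 6
15: 4
15: 4
12: 3
8: 1
8: 1
6: 0
Sum: 10 + 9 + 8 + 6 + 6 + 4 + 4 + 3 + 1 + 1 + 0 = 52

There are 52 inversions.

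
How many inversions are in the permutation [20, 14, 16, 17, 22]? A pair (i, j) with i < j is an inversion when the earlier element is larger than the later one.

3

Sweep left to right; for each value list the smaller values that follow it:
20 → 14, 16, 17 → 3
14 → none → 0
16 → none → 0
17 → none → 0
22 → none → 0
Sum: 3 + 0 + 0 + 0 + 0 = 3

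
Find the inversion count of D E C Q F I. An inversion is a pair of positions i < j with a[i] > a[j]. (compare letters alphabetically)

4 inversions

Count, for each position, how many later elements it exceeds:
D → C → 1
E → C → 1
C → none → 0
Q → F, I → 2
F → none → 0
I → none → 0
Sum: 1 + 1 + 0 + 2 + 0 + 0 = 4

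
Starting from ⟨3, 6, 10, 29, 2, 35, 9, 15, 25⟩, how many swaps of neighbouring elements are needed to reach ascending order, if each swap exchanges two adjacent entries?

Swaps: 11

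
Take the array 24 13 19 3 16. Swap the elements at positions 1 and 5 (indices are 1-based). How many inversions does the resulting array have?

4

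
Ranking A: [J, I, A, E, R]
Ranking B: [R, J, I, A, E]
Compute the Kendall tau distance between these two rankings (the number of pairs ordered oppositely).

Assign each item its position (1..5) in the first ordering, then rewrite the second ordering as that position sequence:
positions: J→1, I→2, A→3, E→4, R→5
second ordering as positions: [5, 1, 2, 3, 4]
Discordant pairs = inversions in this position sequence.
5: 1, 2, 3, 4 → 4
1: 0
2: 0
3: 0
4: 0
Total: 4 + 0 + 0 + 0 + 0 = 4

4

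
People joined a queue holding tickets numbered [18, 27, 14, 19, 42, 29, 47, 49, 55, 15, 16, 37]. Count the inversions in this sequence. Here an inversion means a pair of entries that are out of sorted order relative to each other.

24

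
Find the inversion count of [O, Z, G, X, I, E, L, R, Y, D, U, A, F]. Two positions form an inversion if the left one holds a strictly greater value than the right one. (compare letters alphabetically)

For each element, count later entries that are smaller:
O: 7
Z: 11
G: 4
X: 8
I: 4
E: 2
L: 3
R: 3
Y: 4
D: 1
U: 2
A: 0
F: 0
Sum: 7 + 11 + 4 + 8 + 4 + 2 + 3 + 3 + 4 + 1 + 2 + 0 + 0 = 49

There are 49 out-of-order pairs.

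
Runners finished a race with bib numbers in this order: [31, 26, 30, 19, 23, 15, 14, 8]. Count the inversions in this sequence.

There are 26 inversions.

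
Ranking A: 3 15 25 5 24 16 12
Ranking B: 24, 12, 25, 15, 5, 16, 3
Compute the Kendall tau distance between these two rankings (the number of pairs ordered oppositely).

There are 14 discordant pairs.

Assign each item its position (1..7) in the first ordering, then rewrite the second ordering as that position sequence:
positions: 3→1, 15→2, 25→3, 5→4, 24→5, 16→6, 12→7
second ordering as positions: [5, 7, 3, 2, 4, 6, 1]
Discordant pairs = inversions in this position sequence.
5: 3, 2, 4, 1 → 4
7: 3, 2, 4, 6, 1 → 5
3: 2, 1 → 2
2: 1 → 1
4: 1 → 1
6: 1 → 1
1: 0
Total: 4 + 5 + 2 + 1 + 1 + 1 + 0 = 14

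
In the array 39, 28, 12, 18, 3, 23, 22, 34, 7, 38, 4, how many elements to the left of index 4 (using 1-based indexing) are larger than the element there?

2

The element at index 4 is 18.
Elements before it: 39, 28, 12
Those larger than 18: 39, 28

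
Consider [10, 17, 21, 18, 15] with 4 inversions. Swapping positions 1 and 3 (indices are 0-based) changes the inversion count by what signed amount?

+1

Positions 1 and 3 hold 17 and 18; after swapping, the array is [10, 18, 21, 17, 15].
Count, for each position, how many later elements it exceeds:
10 → none → 0
18 → 17, 15 → 2
21 → 17, 15 → 2
17 → 15 → 1
15 → none → 0
Sum: 0 + 2 + 2 + 1 + 0 = 5
Change: 5 − 4 = +1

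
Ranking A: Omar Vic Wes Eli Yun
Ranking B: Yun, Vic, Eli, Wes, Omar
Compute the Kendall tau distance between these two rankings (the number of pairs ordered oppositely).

8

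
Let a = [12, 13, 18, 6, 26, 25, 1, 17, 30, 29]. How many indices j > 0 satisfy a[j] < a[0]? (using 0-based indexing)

2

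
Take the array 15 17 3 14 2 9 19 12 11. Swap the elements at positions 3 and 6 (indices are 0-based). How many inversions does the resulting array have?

Positions 3 and 6 hold 14 and 19; after swapping, the array is [15, 17, 3, 19, 2, 9, 14, 12, 11].
Element-by-element contributions:
15: 6
17: 6
3: 1
19: 5
2: 0
9: 0
14: 2
12: 1
11: 0
Sum: 6 + 6 + 1 + 5 + 0 + 0 + 2 + 1 + 0 = 21

21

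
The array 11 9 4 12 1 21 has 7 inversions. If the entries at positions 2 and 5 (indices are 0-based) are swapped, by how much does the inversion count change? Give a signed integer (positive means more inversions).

+3

Positions 2 and 5 hold 4 and 21; after swapping, the array is [11, 9, 21, 12, 1, 4].
For each element, count later entries that are smaller:
11 → 9, 1, 4 → 3
9 → 1, 4 → 2
21 → 12, 1, 4 → 3
12 → 1, 4 → 2
1 → none → 0
4 → none → 0
Sum: 3 + 2 + 3 + 2 + 0 + 0 = 10
Change: 10 − 7 = +3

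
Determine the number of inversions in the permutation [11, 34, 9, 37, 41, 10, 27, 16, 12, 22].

Element-by-element contributions:
11: 2
34: 6
9: 0
37: 5
41: 5
10: 0
27: 3
16: 1
12: 0
22: 0
Sum: 2 + 6 + 0 + 5 + 5 + 0 + 3 + 1 + 0 + 0 = 22

22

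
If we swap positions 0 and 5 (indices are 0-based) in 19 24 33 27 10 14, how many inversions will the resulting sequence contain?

8

Positions 0 and 5 hold 19 and 14; after swapping, the array is [14, 24, 33, 27, 10, 19].
For each element, count later entries that are smaller:
14: 1
24: 2
33: 3
27: 2
10: 0
19: 0
Sum: 1 + 2 + 3 + 2 + 0 + 0 = 8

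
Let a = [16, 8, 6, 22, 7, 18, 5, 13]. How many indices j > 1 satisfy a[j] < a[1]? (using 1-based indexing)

5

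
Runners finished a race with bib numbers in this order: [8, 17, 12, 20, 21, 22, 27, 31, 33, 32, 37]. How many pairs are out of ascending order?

For each element, count later entries that are smaller:
8: 0
17: 1
12: 0
20: 0
21: 0
22: 0
27: 0
31: 0
33: 1
32: 0
37: 0
Sum: 0 + 1 + 0 + 0 + 0 + 0 + 0 + 0 + 1 + 0 + 0 = 2

2 inversions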